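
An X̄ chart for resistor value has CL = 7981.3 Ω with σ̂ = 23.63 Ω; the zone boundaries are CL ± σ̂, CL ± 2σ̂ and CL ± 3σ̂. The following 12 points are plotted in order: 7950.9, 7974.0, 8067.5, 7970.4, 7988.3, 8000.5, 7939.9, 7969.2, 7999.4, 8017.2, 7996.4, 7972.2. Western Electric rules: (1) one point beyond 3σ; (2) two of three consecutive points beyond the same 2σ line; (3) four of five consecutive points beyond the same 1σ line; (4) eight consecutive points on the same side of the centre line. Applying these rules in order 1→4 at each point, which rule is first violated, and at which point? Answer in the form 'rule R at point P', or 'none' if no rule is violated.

Zone of each point (C = within 1σ̂, B = 1σ̂–2σ̂, A = 2σ̂–3σ̂, * = beyond 3σ̂; sign = side of CL): 1:-B, 2:-C, 3:+*, 4:-C, 5:+C, 6:+C, 7:-B, 8:-C, 9:+C, 10:+B, 11:+C, 12:-C
Rule 1 (one point beyond the 3σ limits) is satisfied at point 3.

rule 1 at point 3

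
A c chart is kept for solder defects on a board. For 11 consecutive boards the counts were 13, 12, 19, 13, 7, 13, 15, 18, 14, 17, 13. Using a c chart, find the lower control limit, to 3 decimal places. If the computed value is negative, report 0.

2.775

c̄ = (13 + 12 + 19 + 13 + 7 + 13 + 15 + 18 + 14 + 17 + 13) / 11 = 154 / 11 = 14.0000
LCL = c̄ − 3√c̄ = 14.0000 − 3 × 3.7417 = 2.7750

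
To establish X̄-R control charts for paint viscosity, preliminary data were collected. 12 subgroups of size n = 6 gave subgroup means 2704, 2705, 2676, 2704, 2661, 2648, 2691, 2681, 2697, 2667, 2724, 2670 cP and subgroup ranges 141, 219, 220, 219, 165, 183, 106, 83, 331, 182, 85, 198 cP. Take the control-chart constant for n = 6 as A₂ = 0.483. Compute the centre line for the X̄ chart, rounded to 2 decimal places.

2685.67

X̄̄ = (2704 + 2705 + 2676 + 2704 + 2661 + 2648 + 2691 + 2681 + 2697 + 2667 + 2724 + 2670) / 12 = 32228.0000 / 12 = 2685.6667
CL = X̄̄ = 2685.6667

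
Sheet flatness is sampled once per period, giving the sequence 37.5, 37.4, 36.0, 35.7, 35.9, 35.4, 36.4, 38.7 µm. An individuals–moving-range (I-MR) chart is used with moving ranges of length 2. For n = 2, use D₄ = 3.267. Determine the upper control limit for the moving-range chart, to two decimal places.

Moving ranges: 0.1, 1.4, 0.3, 0.2, 0.5, 1.0, 2.3; M̄R̄ = 5.8000 / 7 = 0.8286
UCL_MR = D₄·M̄R̄ = 3.267 × 0.8286 = 2.7069

2.71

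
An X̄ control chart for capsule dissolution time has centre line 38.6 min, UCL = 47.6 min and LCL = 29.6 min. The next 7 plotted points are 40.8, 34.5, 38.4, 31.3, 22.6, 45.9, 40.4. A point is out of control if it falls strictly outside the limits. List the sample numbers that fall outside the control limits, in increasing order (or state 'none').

5

Compare each point to [29.6, 47.6]: sample 5 = 22.6 < LCL.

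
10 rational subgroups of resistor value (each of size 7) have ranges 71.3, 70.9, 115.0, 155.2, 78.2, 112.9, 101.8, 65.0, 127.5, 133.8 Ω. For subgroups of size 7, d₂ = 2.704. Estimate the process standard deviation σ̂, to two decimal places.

38.15

R̄ = (71.3 + 70.9 + 115.0 + 155.2 + 78.2 + 112.9 + 101.8 + 65.0 + 127.5 + 133.8) / 10 = 103.1600
σ̂ = R̄ / d₂ = 103.1600 / 2.704 = 38.1509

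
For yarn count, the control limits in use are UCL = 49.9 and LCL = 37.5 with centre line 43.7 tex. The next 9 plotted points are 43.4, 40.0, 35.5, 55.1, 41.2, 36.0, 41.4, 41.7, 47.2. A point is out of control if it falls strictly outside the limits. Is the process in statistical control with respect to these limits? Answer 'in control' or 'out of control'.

Compare each point to [37.5, 49.9]: sample 3 = 35.5 < LCL; sample 4 = 55.1 > UCL; sample 6 = 36.0 < LCL.

out of control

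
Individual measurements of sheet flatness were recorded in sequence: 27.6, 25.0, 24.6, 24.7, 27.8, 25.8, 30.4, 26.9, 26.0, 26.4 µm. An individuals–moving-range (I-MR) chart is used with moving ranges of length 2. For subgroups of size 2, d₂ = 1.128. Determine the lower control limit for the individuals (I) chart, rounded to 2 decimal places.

X̄ = (27.6 + 25.0 + 24.6 + 24.7 + 27.8 + 25.8 + 30.4 + 26.9 + 26.0 + 26.4) / 10 = 26.5200
Moving ranges: 2.6, 0.4, 0.1, 3.1, 2.0, 4.6, 3.5, 0.9, 0.4; M̄R̄ = 17.6000 / 9 = 1.9556
LCL = X̄ − 3·M̄R̄/d₂ = 26.5200 − 3 × 1.9556 / 1.128 = 21.3191

21.32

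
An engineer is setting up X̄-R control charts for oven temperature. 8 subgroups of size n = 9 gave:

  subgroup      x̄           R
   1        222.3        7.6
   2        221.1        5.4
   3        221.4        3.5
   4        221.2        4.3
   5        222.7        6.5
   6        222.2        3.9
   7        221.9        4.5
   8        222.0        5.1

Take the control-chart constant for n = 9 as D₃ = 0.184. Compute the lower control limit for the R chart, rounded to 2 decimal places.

R̄ = (7.6 + 5.4 + 3.5 + 4.3 + 6.5 + 3.9 + 4.5 + 5.1) / 8 = 40.8000 / 8 = 5.1000
LCL_R = D₃·R̄ = 0.184 × 5.1000 = 0.9384

0.94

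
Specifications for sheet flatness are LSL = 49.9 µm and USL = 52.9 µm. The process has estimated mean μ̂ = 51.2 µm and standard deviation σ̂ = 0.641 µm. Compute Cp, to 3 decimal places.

Cp = (USL − LSL) / (6σ̂) = (52.9 − 49.9) / (6 × 0.641) = 3.0000 / 3.8460 = 0.7800

0.780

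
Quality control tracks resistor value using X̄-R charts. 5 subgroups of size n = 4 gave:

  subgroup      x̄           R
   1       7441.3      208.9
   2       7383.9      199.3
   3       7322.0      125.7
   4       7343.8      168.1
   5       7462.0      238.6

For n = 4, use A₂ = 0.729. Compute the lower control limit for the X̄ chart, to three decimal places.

X̄̄ = (7441.3 + 7383.9 + 7322.0 + 7343.8 + 7462.0) / 5 = 36953.0000 / 5 = 7390.6000
R̄ = (208.9 + 199.3 + 125.7 + 168.1 + 238.6) / 5 = 940.6000 / 5 = 188.1200
LCL = X̄̄ − A₂·R̄ = 7390.6000 − 0.729 × 188.1200 = 7253.4605

7253.461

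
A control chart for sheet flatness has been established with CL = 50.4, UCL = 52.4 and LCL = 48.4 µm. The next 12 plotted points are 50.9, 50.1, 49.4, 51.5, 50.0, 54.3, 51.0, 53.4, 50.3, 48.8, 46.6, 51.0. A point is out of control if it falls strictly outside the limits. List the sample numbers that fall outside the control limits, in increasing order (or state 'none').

6, 8, 11

Compare each point to [48.4, 52.4]: sample 6 = 54.3 > UCL; sample 8 = 53.4 > UCL; sample 11 = 46.6 < LCL.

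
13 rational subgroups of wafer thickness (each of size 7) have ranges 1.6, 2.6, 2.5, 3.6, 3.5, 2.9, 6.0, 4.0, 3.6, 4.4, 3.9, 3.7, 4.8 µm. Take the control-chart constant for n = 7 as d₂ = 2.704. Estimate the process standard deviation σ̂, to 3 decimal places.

1.340

R̄ = (1.6 + 2.6 + 2.5 + 3.6 + 3.5 + 2.9 + 6.0 + 4.0 + 3.6 + 4.4 + 3.9 + 3.7 + 4.8) / 13 = 3.6231
σ̂ = R̄ / d₂ = 3.6231 / 2.704 = 1.3399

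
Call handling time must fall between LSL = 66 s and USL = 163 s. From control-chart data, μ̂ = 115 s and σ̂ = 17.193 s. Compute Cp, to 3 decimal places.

0.940

Cp = (USL − LSL) / (6σ̂) = (163 − 66) / (6 × 17.193) = 97.0000 / 103.1580 = 0.9403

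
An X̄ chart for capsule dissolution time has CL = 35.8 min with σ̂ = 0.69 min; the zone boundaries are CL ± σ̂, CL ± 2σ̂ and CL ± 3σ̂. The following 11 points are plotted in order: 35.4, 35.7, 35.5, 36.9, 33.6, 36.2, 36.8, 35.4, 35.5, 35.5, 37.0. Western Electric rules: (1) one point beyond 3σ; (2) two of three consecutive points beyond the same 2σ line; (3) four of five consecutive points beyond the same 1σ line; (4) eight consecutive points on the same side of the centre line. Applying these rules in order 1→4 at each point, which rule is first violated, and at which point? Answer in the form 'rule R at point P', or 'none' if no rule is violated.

rule 1 at point 5

Zone of each point (C = within 1σ̂, B = 1σ̂–2σ̂, A = 2σ̂–3σ̂, * = beyond 3σ̂; sign = side of CL): 1:-C, 2:-C, 3:-C, 4:+B, 5:-*, 6:+C, 7:+B, 8:-C, 9:-C, 10:-C, 11:+B
Rule 1 (one point beyond the 3σ limits) is satisfied at point 5.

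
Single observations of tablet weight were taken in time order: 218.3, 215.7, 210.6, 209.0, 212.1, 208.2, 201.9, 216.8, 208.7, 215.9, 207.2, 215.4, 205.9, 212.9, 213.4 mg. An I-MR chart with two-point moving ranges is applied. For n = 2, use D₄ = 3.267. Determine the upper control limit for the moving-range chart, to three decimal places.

20.232

Moving ranges: 2.6, 5.1, 1.6, 3.1, 3.9, 6.3, 14.9, 8.1, 7.2, 8.7, 8.2, 9.5, 7.0, 0.5; M̄R̄ = 86.7000 / 14 = 6.1929
UCL_MR = D₄·M̄R̄ = 3.267 × 6.1929 = 20.2321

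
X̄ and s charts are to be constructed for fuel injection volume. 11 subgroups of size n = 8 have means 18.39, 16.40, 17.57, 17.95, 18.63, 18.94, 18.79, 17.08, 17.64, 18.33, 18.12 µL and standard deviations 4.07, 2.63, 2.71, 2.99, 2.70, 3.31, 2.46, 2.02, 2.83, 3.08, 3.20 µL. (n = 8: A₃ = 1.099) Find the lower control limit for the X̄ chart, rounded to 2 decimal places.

14.79

X̄̄ = (18.39 + 16.40 + 17.57 + 17.95 + 18.63 + 18.94 + 18.79 + 17.08 + 17.64 + 18.33 + 18.12) / 11 = 17.9855
s̄ = (4.07 + 2.63 + 2.71 + 2.99 + 2.70 + 3.31 + 2.46 + 2.02 + 2.83 + 3.08 + 3.20) / 11 = 2.9091
LCL = X̄̄ − A₃·s̄ = 17.9855 − 1.099 × 2.9091 = 14.7884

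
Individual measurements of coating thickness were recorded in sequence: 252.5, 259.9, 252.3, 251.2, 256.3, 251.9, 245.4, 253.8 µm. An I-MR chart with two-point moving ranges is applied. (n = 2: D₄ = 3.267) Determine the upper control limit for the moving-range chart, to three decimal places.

Moving ranges: 7.4, 7.6, 1.1, 5.1, 4.4, 6.5, 8.4; M̄R̄ = 40.5000 / 7 = 5.7857
UCL_MR = D₄·M̄R̄ = 3.267 × 5.7857 = 18.9019

18.902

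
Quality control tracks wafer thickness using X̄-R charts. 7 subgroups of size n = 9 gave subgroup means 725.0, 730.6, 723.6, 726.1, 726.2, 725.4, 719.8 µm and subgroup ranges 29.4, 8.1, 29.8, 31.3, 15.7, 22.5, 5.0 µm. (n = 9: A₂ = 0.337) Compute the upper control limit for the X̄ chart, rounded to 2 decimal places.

X̄̄ = (725.0 + 730.6 + 723.6 + 726.1 + 726.2 + 725.4 + 719.8) / 7 = 5076.7000 / 7 = 725.2429
R̄ = (29.4 + 8.1 + 29.8 + 31.3 + 15.7 + 22.5 + 5.0) / 7 = 141.8000 / 7 = 20.2571
UCL = X̄̄ + A₂·R̄ = 725.2429 + 0.337 × 20.2571 = 732.0695

732.07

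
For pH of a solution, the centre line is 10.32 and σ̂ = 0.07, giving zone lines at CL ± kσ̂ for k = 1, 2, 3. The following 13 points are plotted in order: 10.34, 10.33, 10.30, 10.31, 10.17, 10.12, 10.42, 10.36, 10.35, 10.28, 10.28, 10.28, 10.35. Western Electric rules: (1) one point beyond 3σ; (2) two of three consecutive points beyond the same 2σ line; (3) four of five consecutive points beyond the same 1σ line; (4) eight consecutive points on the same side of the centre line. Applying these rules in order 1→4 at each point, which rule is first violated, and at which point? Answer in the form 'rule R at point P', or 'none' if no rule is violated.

rule 2 at point 6

Zone of each point (C = within 1σ̂, B = 1σ̂–2σ̂, A = 2σ̂–3σ̂, * = beyond 3σ̂; sign = side of CL): 1:+C, 2:+C, 3:-C, 4:-C, 5:-A, 6:-A, 7:+B, 8:+C, 9:+C, 10:-C, 11:-C, 12:-C, 13:+C
Rule 2 (two of three consecutive points beyond the same 2σ limit) is satisfied at point 6.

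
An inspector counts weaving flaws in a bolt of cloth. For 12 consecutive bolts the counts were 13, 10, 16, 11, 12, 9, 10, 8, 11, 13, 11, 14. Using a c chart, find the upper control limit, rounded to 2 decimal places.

21.67

c̄ = (13 + 10 + 16 + 11 + 12 + 9 + 10 + 8 + 11 + 13 + 11 + 14) / 12 = 138 / 12 = 11.5000
UCL = c̄ + 3√c̄ = 11.5000 + 3 × √11.5000 = 11.5000 + 3 × 3.3912 = 21.6735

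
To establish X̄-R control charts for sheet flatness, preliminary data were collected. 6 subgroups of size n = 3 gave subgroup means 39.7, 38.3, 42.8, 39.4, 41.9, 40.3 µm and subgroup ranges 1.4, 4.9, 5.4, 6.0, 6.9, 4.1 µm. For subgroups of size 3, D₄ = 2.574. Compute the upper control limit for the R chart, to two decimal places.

12.31

R̄ = (1.4 + 4.9 + 5.4 + 6.0 + 6.9 + 4.1) / 6 = 28.7000 / 6 = 4.7833
UCL_R = D₄·R̄ = 2.574 × 4.7833 = 12.3123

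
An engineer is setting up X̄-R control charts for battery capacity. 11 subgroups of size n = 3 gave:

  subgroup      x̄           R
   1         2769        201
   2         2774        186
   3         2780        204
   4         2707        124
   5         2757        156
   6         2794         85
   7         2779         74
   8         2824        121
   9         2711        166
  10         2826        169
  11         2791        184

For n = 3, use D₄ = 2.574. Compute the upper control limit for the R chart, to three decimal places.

R̄ = (201 + 186 + 204 + 124 + 156 + 85 + 74 + 121 + 166 + 169 + 184) / 11 = 1670.0000 / 11 = 151.8182
UCL_R = D₄·R̄ = 2.574 × 151.8182 = 390.7800

390.780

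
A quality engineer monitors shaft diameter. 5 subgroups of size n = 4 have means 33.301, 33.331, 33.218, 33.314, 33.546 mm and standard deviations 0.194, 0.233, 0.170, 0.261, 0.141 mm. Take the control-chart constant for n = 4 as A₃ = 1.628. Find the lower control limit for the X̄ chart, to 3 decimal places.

33.017

X̄̄ = (33.301 + 33.331 + 33.218 + 33.314 + 33.546) / 5 = 33.3420
s̄ = (0.194 + 0.233 + 0.170 + 0.261 + 0.141) / 5 = 0.1998
LCL = X̄̄ − A₃·s̄ = 33.3420 − 1.628 × 0.1998 = 33.0167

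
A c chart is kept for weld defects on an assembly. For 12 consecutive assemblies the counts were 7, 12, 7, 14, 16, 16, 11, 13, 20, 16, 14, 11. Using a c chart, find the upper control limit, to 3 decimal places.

23.935

c̄ = (7 + 12 + 7 + 14 + 16 + 16 + 11 + 13 + 20 + 16 + 14 + 11) / 12 = 157 / 12 = 13.0833
UCL = c̄ + 3√c̄ = 13.0833 + 3 × √13.0833 = 13.0833 + 3 × 3.6171 = 23.9346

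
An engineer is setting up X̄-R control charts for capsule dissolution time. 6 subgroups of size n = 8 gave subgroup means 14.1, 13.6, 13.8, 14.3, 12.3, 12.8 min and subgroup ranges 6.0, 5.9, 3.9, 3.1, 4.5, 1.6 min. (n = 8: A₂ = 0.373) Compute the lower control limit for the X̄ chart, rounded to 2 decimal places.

11.93

X̄̄ = (14.1 + 13.6 + 13.8 + 14.3 + 12.3 + 12.8) / 6 = 80.9000 / 6 = 13.4833
R̄ = (6.0 + 5.9 + 3.9 + 3.1 + 4.5 + 1.6) / 6 = 25.0000 / 6 = 4.1667
LCL = X̄̄ − A₂·R̄ = 13.4833 − 0.373 × 4.1667 = 11.9292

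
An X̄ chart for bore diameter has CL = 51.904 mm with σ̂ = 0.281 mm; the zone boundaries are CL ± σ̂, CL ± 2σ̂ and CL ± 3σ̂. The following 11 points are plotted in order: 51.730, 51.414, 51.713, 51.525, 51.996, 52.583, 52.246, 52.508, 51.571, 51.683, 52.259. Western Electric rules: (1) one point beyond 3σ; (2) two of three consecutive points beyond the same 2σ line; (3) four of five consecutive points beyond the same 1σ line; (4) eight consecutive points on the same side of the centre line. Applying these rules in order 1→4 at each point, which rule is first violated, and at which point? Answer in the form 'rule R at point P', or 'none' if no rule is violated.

Zone of each point (C = within 1σ̂, B = 1σ̂–2σ̂, A = 2σ̂–3σ̂, * = beyond 3σ̂; sign = side of CL): 1:-C, 2:-B, 3:-C, 4:-B, 5:+C, 6:+A, 7:+B, 8:+A, 9:-B, 10:-C, 11:+B
Rule 2 (two of three consecutive points beyond the same 2σ limit) is satisfied at point 8.

rule 2 at point 8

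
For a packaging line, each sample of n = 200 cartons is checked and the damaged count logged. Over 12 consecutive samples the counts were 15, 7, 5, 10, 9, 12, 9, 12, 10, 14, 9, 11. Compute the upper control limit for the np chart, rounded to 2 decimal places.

p̄ = Σdᵢ / (k·n) = 123 / (12 × 200) = 0.05125
UCL = np̄ + 3·√(np̄(1−p̄)) = 10.2500 + 3 × √(10.2500×0.94875) = 10.2500 + 3 × 3.1184 = 19.6053

19.61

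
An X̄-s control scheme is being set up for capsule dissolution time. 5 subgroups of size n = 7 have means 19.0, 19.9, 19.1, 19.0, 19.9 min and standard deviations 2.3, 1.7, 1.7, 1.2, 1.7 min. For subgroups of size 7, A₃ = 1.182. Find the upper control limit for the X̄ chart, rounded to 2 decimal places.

21.41

X̄̄ = (19.0 + 19.9 + 19.1 + 19.0 + 19.9) / 5 = 19.3800
s̄ = (2.3 + 1.7 + 1.7 + 1.2 + 1.7) / 5 = 1.7200
UCL = X̄̄ + A₃·s̄ = 19.3800 + 1.182 × 1.7200 = 21.4130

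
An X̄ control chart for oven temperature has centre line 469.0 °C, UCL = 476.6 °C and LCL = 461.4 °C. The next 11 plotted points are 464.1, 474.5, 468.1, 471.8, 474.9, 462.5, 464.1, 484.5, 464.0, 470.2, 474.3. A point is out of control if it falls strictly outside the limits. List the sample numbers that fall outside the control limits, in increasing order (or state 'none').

Compare each point to [461.4, 476.6]: sample 8 = 484.5 > UCL.

8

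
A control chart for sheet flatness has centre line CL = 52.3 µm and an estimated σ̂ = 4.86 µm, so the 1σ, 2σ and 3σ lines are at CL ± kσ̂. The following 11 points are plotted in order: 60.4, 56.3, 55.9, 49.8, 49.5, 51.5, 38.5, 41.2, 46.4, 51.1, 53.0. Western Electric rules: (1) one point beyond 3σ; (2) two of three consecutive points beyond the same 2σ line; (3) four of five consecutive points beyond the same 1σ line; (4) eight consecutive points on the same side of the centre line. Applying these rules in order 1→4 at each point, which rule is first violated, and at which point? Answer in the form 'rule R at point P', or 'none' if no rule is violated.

Zone of each point (C = within 1σ̂, B = 1σ̂–2σ̂, A = 2σ̂–3σ̂, * = beyond 3σ̂; sign = side of CL): 1:+B, 2:+C, 3:+C, 4:-C, 5:-C, 6:-C, 7:-A, 8:-A, 9:-B, 10:-C, 11:+C
Rule 2 (two of three consecutive points beyond the same 2σ limit) is satisfied at point 8.

rule 2 at point 8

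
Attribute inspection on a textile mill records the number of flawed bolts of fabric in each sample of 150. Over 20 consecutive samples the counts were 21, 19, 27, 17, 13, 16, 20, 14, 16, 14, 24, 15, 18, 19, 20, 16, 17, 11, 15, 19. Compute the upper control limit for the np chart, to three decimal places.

29.360

p̄ = Σdᵢ / (k·n) = 351 / (20 × 150) = 0.11700
UCL = np̄ + 3·√(np̄(1−p̄)) = 17.5500 + 3 × √(17.5500×0.88300) = 17.5500 + 3 × 3.9366 = 29.3597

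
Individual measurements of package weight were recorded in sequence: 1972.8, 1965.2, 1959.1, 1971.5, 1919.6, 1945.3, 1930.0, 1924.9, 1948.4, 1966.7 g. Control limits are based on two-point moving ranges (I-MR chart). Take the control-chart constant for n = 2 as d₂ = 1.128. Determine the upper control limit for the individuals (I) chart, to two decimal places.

X̄ = (1972.8 + 1965.2 + 1959.1 + 1971.5 + 1919.6 + 1945.3 + 1930.0 + 1924.9 + 1948.4 + 1966.7) / 10 = 1950.3500
Moving ranges: 7.6, 6.1, 12.4, 51.9, 25.7, 15.3, 5.1, 23.5, 18.3; M̄R̄ = 165.9000 / 9 = 18.4333
UCL = X̄ + 3·M̄R̄/d₂ = 1950.3500 + 3 × 18.4333 / 1.128 = 1999.3748

1999.37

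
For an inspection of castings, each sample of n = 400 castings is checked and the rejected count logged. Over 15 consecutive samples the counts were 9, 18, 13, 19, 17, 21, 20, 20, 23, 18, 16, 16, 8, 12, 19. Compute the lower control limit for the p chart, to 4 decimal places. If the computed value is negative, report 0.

p̄ = Σdᵢ / (k·n) = 249 / (15 × 400) = 0.04150
LCL = p̄ − 3·√(p̄(1−p̄)/n) = 0.04150 − 3 × 0.00997 = 0.01158

0.0116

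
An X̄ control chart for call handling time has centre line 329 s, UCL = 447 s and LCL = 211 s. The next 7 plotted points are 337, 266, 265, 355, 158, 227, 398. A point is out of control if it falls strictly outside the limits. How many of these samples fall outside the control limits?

1

Compare each point to [211, 447]: sample 5 = 158 < LCL.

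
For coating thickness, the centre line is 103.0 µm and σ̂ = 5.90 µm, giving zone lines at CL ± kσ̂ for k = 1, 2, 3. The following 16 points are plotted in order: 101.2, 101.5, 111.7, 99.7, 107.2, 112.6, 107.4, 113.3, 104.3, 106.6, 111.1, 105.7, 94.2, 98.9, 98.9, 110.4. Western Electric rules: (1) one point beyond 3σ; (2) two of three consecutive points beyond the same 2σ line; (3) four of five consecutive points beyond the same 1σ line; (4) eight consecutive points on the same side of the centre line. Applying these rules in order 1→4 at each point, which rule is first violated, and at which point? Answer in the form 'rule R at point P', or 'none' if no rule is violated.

rule 4 at point 12

Zone of each point (C = within 1σ̂, B = 1σ̂–2σ̂, A = 2σ̂–3σ̂, * = beyond 3σ̂; sign = side of CL): 1:-C, 2:-C, 3:+B, 4:-C, 5:+C, 6:+B, 7:+C, 8:+B, 9:+C, 10:+C, 11:+B, 12:+C, 13:-B, 14:-C, 15:-C, 16:+B
Rule 4 (eight consecutive points on the same side of the centre line) is satisfied at point 12.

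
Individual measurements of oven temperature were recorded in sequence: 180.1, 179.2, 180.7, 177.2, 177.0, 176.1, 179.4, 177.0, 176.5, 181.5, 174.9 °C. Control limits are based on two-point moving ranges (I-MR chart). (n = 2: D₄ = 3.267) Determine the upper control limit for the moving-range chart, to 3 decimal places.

Moving ranges: 0.9, 1.5, 3.5, 0.2, 0.9, 3.3, 2.4, 0.5, 5.0, 6.6; M̄R̄ = 24.8000 / 10 = 2.4800
UCL_MR = D₄·M̄R̄ = 3.267 × 2.4800 = 8.1022

8.102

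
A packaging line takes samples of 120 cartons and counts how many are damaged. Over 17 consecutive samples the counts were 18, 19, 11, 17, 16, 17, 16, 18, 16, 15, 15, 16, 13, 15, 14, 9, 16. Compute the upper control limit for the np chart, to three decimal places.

p̄ = Σdᵢ / (k·n) = 261 / (17 × 120) = 0.12794
UCL = np̄ + 3·√(np̄(1−p̄)) = 15.3529 + 3 × √(15.3529×0.87206) = 15.3529 + 3 × 3.6591 = 26.3301

26.330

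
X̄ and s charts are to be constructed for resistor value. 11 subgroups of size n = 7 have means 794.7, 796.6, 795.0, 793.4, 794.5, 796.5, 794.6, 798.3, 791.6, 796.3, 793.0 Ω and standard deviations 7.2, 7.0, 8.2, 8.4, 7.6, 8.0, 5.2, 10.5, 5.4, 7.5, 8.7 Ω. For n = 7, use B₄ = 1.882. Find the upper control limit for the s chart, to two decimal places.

s̄ = (7.2 + 7.0 + 8.2 + 8.4 + 7.6 + 8.0 + 5.2 + 10.5 + 5.4 + 7.5 + 8.7) / 11 = 7.6091
UCL_s = B₄·s̄ = 1.882 × 7.6091 = 14.3203

14.32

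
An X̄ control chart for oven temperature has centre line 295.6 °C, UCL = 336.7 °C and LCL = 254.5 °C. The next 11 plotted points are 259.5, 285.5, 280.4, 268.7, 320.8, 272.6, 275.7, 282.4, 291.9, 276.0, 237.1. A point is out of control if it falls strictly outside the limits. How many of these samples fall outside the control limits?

Compare each point to [254.5, 336.7]: sample 11 = 237.1 < LCL.

1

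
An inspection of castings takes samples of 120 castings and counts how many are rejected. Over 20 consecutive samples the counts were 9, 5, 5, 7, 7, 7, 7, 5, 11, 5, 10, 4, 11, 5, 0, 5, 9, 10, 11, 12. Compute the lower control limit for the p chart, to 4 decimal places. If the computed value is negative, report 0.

0.0000

p̄ = Σdᵢ / (k·n) = 145 / (20 × 120) = 0.06042
LCL = p̄ − 3·√(p̄(1−p̄)/n) = 0.06042 − 3 × 0.02175 = -0.00483 → 0 (negative, so LCL = 0)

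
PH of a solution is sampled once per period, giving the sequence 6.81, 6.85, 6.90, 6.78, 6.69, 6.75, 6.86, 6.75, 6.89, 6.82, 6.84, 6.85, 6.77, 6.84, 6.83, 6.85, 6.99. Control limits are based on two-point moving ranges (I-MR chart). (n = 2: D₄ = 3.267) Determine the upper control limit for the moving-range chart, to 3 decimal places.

Moving ranges: 0.04, 0.05, 0.12, 0.09, 0.06, 0.11, 0.11, 0.14, 0.07, 0.02, 0.01, 0.08, 0.07, 0.01, 0.02, 0.14; M̄R̄ = 1.1400 / 16 = 0.0713
UCL_MR = D₄·M̄R̄ = 3.267 × 0.0713 = 0.2328

0.233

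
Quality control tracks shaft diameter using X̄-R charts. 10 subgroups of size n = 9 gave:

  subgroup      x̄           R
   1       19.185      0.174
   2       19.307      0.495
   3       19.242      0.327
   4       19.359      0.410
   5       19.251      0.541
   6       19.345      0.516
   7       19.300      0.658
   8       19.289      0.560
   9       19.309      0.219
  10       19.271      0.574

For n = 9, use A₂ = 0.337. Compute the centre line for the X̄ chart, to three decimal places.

X̄̄ = (19.185 + 19.307 + 19.242 + 19.359 + 19.251 + 19.345 + 19.300 + 19.289 + 19.309 + 19.271) / 10 = 192.8580 / 10 = 19.2858
CL = X̄̄ = 19.2858

19.286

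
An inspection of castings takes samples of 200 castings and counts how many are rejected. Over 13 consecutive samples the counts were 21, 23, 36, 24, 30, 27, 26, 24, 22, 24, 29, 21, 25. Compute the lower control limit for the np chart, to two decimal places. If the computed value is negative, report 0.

11.38

p̄ = Σdᵢ / (k·n) = 332 / (13 × 200) = 0.12769
LCL = np̄ − 3·√(np̄(1−p̄)) = 25.5385 − 3 × 4.7199 = 11.3788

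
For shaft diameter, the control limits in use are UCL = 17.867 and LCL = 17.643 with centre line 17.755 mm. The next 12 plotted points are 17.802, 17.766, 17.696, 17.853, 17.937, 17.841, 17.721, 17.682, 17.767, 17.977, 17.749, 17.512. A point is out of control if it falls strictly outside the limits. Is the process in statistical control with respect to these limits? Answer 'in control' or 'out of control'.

out of control

Compare each point to [17.643, 17.867]: sample 5 = 17.937 > UCL; sample 10 = 17.977 > UCL; sample 12 = 17.512 < LCL.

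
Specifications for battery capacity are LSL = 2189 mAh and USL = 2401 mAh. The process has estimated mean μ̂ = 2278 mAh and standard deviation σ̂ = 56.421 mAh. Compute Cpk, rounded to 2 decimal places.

0.53

Cpu = (USL − μ̂) / (3σ̂) = (2401 − 2278) / (3 × 56.421) = 0.7267; Cpl = (μ̂ − LSL) / (3σ̂) = (2278 − 2189) / (3 × 56.421) = 0.5258; Cpk = min(Cpu, Cpl) = 0.5258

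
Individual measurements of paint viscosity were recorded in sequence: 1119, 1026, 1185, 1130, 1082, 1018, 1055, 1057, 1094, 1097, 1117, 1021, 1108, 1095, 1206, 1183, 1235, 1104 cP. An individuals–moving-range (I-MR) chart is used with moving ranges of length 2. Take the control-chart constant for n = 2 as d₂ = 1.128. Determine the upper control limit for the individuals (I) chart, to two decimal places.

1268.63

X̄ = (1119 + 1026 + 1185 + 1130 + 1082 + 1018 + 1055 + 1057 + 1094 + 1097 + 1117 + 1021 + 1108 + 1095 + 1206 + 1183 + 1235 + 1104) / 18 = 1107.3333
Moving ranges: 93, 159, 55, 48, 64, 37, 2, 37, 3, 20, 96, 87, 13, 111, 23, 52, 131; M̄R̄ = 1031.0000 / 17 = 60.6471
UCL = X̄ + 3·M̄R̄/d₂ = 1107.3333 + 3 × 60.6471 / 1.128 = 1268.6287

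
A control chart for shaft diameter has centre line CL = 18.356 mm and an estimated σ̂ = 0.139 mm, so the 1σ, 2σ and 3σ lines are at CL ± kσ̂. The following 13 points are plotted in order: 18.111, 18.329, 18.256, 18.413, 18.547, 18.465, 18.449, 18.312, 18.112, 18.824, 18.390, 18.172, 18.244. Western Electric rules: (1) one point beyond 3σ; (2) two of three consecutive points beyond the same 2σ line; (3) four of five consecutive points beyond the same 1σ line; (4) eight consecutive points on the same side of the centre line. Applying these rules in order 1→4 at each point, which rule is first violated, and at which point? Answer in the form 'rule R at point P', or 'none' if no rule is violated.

rule 1 at point 10

Zone of each point (C = within 1σ̂, B = 1σ̂–2σ̂, A = 2σ̂–3σ̂, * = beyond 3σ̂; sign = side of CL): 1:-B, 2:-C, 3:-C, 4:+C, 5:+B, 6:+C, 7:+C, 8:-C, 9:-B, 10:+*, 11:+C, 12:-B, 13:-C
Rule 1 (one point beyond the 3σ limits) is satisfied at point 10.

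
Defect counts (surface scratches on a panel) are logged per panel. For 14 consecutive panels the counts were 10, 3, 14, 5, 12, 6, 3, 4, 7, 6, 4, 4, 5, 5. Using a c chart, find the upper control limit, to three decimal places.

c̄ = (10 + 3 + 14 + 5 + 12 + 6 + 3 + 4 + 7 + 6 + 4 + 4 + 5 + 5) / 14 = 88 / 14 = 6.2857
UCL = c̄ + 3√c̄ = 6.2857 + 3 × √6.2857 = 6.2857 + 3 × 2.5071 = 13.8071

13.807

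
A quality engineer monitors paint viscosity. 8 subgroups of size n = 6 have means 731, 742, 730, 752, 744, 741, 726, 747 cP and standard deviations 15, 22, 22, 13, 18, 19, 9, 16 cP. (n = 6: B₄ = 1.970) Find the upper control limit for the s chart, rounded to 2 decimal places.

s̄ = (15 + 22 + 22 + 13 + 18 + 19 + 9 + 16) / 8 = 16.7500
UCL_s = B₄·s̄ = 1.970 × 16.7500 = 32.9975

33.00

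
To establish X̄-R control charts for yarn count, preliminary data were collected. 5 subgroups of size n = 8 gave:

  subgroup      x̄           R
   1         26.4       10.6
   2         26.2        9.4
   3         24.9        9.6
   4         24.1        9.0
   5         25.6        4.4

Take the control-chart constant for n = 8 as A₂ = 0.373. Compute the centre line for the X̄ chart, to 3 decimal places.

25.440

X̄̄ = (26.4 + 26.2 + 24.9 + 24.1 + 25.6) / 5 = 127.2000 / 5 = 25.4400
CL = X̄̄ = 25.4400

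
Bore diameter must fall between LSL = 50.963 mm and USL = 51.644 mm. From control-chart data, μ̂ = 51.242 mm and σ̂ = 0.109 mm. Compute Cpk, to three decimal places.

0.853

Cpu = (USL − μ̂) / (3σ̂) = (51.644 − 51.242) / (3 × 0.109) = 1.2294; Cpl = (μ̂ − LSL) / (3σ̂) = (51.242 − 50.963) / (3 × 0.109) = 0.8532; Cpk = min(Cpu, Cpl) = 0.8532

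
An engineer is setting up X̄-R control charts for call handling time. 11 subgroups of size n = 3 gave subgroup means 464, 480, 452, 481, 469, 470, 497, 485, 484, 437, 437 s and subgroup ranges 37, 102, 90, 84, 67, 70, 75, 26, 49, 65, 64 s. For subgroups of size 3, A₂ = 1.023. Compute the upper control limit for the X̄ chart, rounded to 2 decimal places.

536.52

X̄̄ = (464 + 480 + 452 + 481 + 469 + 470 + 497 + 485 + 484 + 437 + 437) / 11 = 5156.0000 / 11 = 468.7273
R̄ = (37 + 102 + 90 + 84 + 67 + 70 + 75 + 26 + 49 + 65 + 64) / 11 = 729.0000 / 11 = 66.2727
UCL = X̄̄ + A₂·R̄ = 468.7273 + 1.023 × 66.2727 = 536.5243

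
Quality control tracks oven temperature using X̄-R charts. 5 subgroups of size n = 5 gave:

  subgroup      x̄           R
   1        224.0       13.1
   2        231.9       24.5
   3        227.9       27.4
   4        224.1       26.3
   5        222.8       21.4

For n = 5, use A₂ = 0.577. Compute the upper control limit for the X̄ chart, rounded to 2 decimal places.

239.15

X̄̄ = (224.0 + 231.9 + 227.9 + 224.1 + 222.8) / 5 = 1130.7000 / 5 = 226.1400
R̄ = (13.1 + 24.5 + 27.4 + 26.3 + 21.4) / 5 = 112.7000 / 5 = 22.5400
UCL = X̄̄ + A₂·R̄ = 226.1400 + 0.577 × 22.5400 = 239.1456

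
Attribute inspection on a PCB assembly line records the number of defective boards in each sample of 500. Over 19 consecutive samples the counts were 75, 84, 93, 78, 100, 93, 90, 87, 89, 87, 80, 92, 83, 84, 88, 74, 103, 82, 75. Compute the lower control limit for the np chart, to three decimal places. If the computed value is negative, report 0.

p̄ = Σdᵢ / (k·n) = 1637 / (19 × 500) = 0.17232
LCL = np̄ − 3·√(np̄(1−p̄)) = 86.1579 − 3 × 8.4446 = 60.8240

60.824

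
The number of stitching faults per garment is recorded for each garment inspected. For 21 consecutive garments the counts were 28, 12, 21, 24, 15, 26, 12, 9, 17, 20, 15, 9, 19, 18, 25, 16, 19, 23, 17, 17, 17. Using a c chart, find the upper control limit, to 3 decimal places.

c̄ = (28 + 12 + 21 + 24 + 15 + 26 + 12 + 9 + 17 + 20 + 15 + 9 + 19 + 18 + 25 + 16 + 19 + 23 + 17 + 17 + 17) / 21 = 379 / 21 = 18.0476
UCL = c̄ + 3√c̄ = 18.0476 + 3 × √18.0476 = 18.0476 + 3 × 4.2482 = 30.7924

30.792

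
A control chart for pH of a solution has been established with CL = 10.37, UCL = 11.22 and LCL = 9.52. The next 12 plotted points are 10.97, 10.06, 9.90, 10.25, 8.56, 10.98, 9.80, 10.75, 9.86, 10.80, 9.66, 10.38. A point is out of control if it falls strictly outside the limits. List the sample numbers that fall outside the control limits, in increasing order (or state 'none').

5

Compare each point to [9.52, 11.22]: sample 5 = 8.56 < LCL.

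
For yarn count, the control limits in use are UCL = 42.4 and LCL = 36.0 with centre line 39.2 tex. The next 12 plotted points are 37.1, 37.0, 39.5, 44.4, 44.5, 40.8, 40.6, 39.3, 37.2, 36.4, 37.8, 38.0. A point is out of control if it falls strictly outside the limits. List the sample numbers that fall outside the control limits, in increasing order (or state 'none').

Compare each point to [36.0, 42.4]: sample 4 = 44.4 > UCL; sample 5 = 44.5 > UCL.

4, 5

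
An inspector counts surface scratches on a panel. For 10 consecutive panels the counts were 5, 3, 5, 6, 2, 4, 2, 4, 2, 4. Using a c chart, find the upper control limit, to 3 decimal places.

c̄ = (5 + 3 + 5 + 6 + 2 + 4 + 2 + 4 + 2 + 4) / 10 = 37 / 10 = 3.7000
UCL = c̄ + 3√c̄ = 3.7000 + 3 × √3.7000 = 3.7000 + 3 × 1.9235 = 9.4706

9.471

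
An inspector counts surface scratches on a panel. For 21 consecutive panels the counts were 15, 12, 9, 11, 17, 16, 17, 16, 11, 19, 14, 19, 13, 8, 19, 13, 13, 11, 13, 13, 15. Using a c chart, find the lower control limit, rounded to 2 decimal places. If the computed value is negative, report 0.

c̄ = (15 + 12 + 9 + 11 + 17 + 16 + 17 + 16 + 11 + 19 + 14 + 19 + 13 + 8 + 19 + 13 + 13 + 11 + 13 + 13 + 15) / 21 = 294 / 21 = 14.0000
LCL = c̄ − 3√c̄ = 14.0000 − 3 × 3.7417 = 2.7750

2.78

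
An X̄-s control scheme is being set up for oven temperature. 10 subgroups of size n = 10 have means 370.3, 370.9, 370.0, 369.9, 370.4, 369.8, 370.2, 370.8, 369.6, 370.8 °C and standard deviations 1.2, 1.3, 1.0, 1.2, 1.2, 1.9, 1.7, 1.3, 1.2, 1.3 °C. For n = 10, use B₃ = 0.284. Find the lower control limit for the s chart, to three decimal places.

s̄ = (1.2 + 1.3 + 1.0 + 1.2 + 1.2 + 1.9 + 1.7 + 1.3 + 1.2 + 1.3) / 10 = 1.3300
LCL_s = B₃·s̄ = 0.284 × 1.3300 = 0.3777

0.378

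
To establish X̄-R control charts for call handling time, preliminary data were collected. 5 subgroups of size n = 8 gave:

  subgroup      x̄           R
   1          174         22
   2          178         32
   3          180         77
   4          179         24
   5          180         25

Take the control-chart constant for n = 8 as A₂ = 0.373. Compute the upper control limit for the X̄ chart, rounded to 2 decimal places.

X̄̄ = (174 + 178 + 180 + 179 + 180) / 5 = 891.0000 / 5 = 178.2000
R̄ = (22 + 32 + 77 + 24 + 25) / 5 = 180.0000 / 5 = 36.0000
UCL = X̄̄ + A₂·R̄ = 178.2000 + 0.373 × 36.0000 = 191.6280

191.63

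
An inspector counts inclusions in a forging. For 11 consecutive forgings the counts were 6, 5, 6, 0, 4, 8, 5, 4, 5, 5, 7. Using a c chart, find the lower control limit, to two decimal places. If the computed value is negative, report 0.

0.00

c̄ = (6 + 5 + 6 + 0 + 4 + 8 + 5 + 4 + 5 + 5 + 7) / 11 = 55 / 11 = 5.0000
LCL = c̄ − 3√c̄ = 5.0000 − 3 × 2.2361 = -1.7082 → 0 (cannot be negative)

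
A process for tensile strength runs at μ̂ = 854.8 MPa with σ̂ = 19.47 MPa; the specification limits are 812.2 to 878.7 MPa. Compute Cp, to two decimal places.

Cp = (USL − LSL) / (6σ̂) = (878.7 − 812.2) / (6 × 19.47) = 66.5000 / 116.8200 = 0.5693

0.57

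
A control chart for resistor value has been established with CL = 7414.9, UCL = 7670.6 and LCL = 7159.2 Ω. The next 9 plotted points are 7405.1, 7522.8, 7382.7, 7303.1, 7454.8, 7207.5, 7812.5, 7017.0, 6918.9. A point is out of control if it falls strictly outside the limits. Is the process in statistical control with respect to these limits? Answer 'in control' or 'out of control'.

out of control

Compare each point to [7159.2, 7670.6]: sample 7 = 7812.5 > UCL; sample 8 = 7017.0 < LCL; sample 9 = 6918.9 < LCL.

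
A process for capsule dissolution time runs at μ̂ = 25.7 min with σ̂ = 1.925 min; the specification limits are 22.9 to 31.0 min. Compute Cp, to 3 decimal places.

Cp = (USL − LSL) / (6σ̂) = (31.0 − 22.9) / (6 × 1.925) = 8.1000 / 11.5500 = 0.7013

0.701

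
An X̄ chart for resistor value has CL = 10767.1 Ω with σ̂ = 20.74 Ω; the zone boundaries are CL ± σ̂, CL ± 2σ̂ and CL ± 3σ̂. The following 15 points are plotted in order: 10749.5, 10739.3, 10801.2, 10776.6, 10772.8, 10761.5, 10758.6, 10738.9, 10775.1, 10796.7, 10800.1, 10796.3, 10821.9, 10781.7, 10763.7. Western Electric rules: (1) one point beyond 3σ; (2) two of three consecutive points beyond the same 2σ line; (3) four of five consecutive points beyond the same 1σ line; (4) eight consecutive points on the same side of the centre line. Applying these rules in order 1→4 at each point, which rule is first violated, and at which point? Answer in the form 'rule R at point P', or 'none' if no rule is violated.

Zone of each point (C = within 1σ̂, B = 1σ̂–2σ̂, A = 2σ̂–3σ̂, * = beyond 3σ̂; sign = side of CL): 1:-C, 2:-B, 3:+B, 4:+C, 5:+C, 6:-C, 7:-C, 8:-B, 9:+C, 10:+B, 11:+B, 12:+B, 13:+A, 14:+C, 15:-C
Rule 3 (four of five consecutive points beyond the same 1σ limit) is satisfied at point 13.

rule 3 at point 13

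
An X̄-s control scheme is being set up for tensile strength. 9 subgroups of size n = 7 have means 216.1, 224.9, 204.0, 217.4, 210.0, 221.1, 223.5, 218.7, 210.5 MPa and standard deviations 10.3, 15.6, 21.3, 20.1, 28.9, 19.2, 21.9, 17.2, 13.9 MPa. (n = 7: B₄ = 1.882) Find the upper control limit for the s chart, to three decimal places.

s̄ = (10.3 + 15.6 + 21.3 + 20.1 + 28.9 + 19.2 + 21.9 + 17.2 + 13.9) / 9 = 18.7111
UCL_s = B₄·s̄ = 1.882 × 18.7111 = 35.2143

35.214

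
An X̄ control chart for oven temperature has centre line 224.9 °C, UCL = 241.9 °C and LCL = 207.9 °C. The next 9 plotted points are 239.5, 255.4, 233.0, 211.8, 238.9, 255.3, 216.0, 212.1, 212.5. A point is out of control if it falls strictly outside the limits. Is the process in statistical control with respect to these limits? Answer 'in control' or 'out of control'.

out of control

Compare each point to [207.9, 241.9]: sample 2 = 255.4 > UCL; sample 6 = 255.3 > UCL.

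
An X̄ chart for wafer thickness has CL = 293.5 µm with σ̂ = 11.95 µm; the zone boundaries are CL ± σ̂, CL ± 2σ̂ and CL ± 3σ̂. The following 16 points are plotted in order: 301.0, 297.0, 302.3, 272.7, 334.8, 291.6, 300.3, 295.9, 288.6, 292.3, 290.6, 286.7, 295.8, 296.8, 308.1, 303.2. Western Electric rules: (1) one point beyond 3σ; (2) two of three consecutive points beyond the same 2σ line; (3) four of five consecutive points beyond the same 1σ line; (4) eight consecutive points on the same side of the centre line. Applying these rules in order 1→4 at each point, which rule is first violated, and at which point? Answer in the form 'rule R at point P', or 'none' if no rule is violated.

rule 1 at point 5

Zone of each point (C = within 1σ̂, B = 1σ̂–2σ̂, A = 2σ̂–3σ̂, * = beyond 3σ̂; sign = side of CL): 1:+C, 2:+C, 3:+C, 4:-B, 5:+*, 6:-C, 7:+C, 8:+C, 9:-C, 10:-C, 11:-C, 12:-C, 13:+C, 14:+C, 15:+B, 16:+C
Rule 1 (one point beyond the 3σ limits) is satisfied at point 5.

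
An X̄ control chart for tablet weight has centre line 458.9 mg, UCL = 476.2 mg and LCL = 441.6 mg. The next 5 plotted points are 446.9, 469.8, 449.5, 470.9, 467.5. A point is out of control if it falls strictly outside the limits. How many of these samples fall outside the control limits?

All 5 points lie within [441.6, 476.2].

0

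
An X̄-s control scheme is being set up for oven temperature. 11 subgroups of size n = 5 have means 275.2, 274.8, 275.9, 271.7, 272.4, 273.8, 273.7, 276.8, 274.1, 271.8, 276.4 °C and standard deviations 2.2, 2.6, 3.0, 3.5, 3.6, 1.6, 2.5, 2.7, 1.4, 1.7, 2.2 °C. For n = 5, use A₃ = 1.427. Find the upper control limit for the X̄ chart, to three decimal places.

277.739

X̄̄ = (275.2 + 274.8 + 275.9 + 271.7 + 272.4 + 273.8 + 273.7 + 276.8 + 274.1 + 271.8 + 276.4) / 11 = 274.2364
s̄ = (2.2 + 2.6 + 3.0 + 3.5 + 3.6 + 1.6 + 2.5 + 2.7 + 1.4 + 1.7 + 2.2) / 11 = 2.4545
UCL = X̄̄ + A₃·s̄ = 274.2364 + 1.427 × 2.4545 = 277.7390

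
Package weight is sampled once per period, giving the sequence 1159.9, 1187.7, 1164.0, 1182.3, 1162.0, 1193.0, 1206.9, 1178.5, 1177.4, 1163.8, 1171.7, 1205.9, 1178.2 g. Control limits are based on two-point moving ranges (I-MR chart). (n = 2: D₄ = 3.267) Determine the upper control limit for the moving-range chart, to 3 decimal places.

Moving ranges: 27.8, 23.7, 18.3, 20.3, 31.0, 13.9, 28.4, 1.1, 13.6, 7.9, 34.2, 27.7; M̄R̄ = 247.9000 / 12 = 20.6583
UCL_MR = D₄·M̄R̄ = 3.267 × 20.6583 = 67.4908

67.491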